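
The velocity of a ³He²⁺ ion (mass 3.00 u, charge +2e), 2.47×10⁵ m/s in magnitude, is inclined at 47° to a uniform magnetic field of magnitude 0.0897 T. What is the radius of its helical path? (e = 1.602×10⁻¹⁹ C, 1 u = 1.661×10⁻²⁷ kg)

v⊥ = v sinθ = 2.47×10⁵·sin47° ≈ 1.806×10⁵ m/s.
r = m v⊥/(|q|B) = (4.983×10⁻²⁷)(1.806×10⁵)/((3.204×10⁻¹⁹)(0.0897)) ≈ 0.0313 m.

r ≈ 0.0313 m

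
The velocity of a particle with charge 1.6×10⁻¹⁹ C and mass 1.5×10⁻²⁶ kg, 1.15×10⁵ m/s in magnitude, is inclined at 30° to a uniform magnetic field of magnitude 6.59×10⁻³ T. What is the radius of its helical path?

r ≈ 0.818 m

v⊥ = v sinθ = 1.15×10⁵·sin30° ≈ 5.750×10⁴ m/s.
r = m v⊥/(|q|B) = (1.5×10⁻²⁶)(5.750×10⁴)/((1.6×10⁻¹⁹)(6.59×10⁻³)) ≈ 0.818 m.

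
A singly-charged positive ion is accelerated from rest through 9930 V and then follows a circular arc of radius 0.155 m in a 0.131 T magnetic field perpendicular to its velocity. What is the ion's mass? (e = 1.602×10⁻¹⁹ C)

Combine |q|V = ½mv² and r = mv/(|q|B): eliminate v to get m = qB²r²/(2V).
m = (1.602×10⁻¹⁹)(0.131)²(0.155)²/(2·9930) ≈ 3.33×10⁻²⁷ kg.

m ≈ 3.33×10⁻²⁷ kg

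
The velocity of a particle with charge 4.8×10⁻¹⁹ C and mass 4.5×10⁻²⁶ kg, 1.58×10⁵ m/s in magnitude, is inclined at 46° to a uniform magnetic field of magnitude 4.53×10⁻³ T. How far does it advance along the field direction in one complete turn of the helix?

v∥ = v cosθ = 1.58×10⁵·cos46° ≈ 1.098×10⁵ m/s.
T = 2πm/(|q|B) = 2π(4.5×10⁻²⁶)/((4.8×10⁻¹⁹)(4.53×10⁻³)) ≈ 1.300×10⁻⁴ s.
pitch = v∥ T = (1.098×10⁵)(1.300×10⁻⁴) ≈ 14.3 m.

p ≈ 14.3 m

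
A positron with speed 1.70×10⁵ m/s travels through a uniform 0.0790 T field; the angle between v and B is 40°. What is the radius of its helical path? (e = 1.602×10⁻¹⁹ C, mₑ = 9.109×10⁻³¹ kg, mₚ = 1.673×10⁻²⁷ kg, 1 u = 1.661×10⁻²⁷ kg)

r ≈ 7.86×10⁻⁶ m

v⊥ = v sinθ = 1.70×10⁵·sin40° ≈ 1.093×10⁵ m/s.
r = m v⊥/(|q|B) = (9.109×10⁻³¹)(1.093×10⁵)/((1.602×10⁻¹⁹)(0.0790)) ≈ 7.86×10⁻⁶ m.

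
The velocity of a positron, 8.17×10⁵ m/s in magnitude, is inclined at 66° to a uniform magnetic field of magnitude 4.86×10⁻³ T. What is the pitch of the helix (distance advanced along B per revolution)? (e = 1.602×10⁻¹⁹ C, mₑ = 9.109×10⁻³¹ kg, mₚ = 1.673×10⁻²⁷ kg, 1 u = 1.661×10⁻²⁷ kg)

p ≈ 2.44×10⁻³ m

v∥ = v cosθ = 8.17×10⁵·cos66° ≈ 3.323×10⁵ m/s.
T = 2πm/(|q|B) = 2π(9.109×10⁻³¹)/((1.602×10⁻¹⁹)(4.86×10⁻³)) ≈ 7.351×10⁻⁹ s.
pitch = v∥ T = (3.323×10⁵)(7.351×10⁻⁹) ≈ 2.44×10⁻³ m.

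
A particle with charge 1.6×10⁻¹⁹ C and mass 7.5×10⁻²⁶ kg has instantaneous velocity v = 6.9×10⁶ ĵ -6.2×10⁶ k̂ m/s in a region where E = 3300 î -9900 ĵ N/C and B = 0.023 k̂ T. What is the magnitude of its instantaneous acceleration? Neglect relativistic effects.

|a| ≈ 3.46×10¹¹ m/s²

v×B = (1.59×10⁵, 0, 0) N/C.
E + v×B = (1.62×10⁵, -9900, 0) N/C.
F = q(E + v×B) = (1.6×10⁻¹⁹ C)·(1.62×10⁵, -9900, 0) = (2.59×10⁻¹⁴, -1.58×10⁻¹⁵, 0) N.
|a| = |F|/m = 2.597×10⁻¹⁴/7.5×10⁻²⁶ ≈ 3.46×10¹¹ m/s².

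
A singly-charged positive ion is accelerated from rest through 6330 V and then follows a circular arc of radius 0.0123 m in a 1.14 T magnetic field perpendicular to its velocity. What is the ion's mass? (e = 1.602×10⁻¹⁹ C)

m ≈ 2.49×10⁻²⁷ kg

Combine |q|V = ½mv² and r = mv/(|q|B): eliminate v to get m = qB²r²/(2V).
m = (1.602×10⁻¹⁹)(1.14)²(0.0123)²/(2·6330) ≈ 2.49×10⁻²⁷ kg.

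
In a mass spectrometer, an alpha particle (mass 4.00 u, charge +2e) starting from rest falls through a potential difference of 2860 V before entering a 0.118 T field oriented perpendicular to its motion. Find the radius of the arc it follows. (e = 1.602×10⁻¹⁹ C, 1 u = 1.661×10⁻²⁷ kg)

Acceleration: |q|V = ½mv² ⇒ v = √(2|q|V/m) = √(2·3.204×10⁻¹⁹·2860/6.644×10⁻²⁷) ≈ 5.252×10⁵ m/s.
In the field: r = mv/(|q|B) = (6.644×10⁻²⁷)(5.252×10⁵)/((3.204×10⁻¹⁹)(0.118)) ≈ 0.0923 m.

r ≈ 0.0923 m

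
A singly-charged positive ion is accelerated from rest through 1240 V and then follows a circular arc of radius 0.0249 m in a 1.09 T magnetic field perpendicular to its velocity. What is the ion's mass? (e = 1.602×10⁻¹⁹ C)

Combine |q|V = ½mv² and r = mv/(|q|B): eliminate v to get m = qB²r²/(2V).
m = (1.602×10⁻¹⁹)(1.09)²(0.0249)²/(2·1240) ≈ 4.76×10⁻²⁶ kg.

m ≈ 4.76×10⁻²⁶ kg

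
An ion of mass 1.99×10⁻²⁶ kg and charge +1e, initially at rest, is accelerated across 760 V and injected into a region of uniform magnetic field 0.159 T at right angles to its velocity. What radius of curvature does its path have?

Acceleration: |q|V = ½mv² ⇒ v = √(2|q|V/m) = √(2·1.602×10⁻¹⁹·760/1.99×10⁻²⁶) ≈ 1.106×10⁵ m/s.
In the field: r = mv/(|q|B) = (1.99×10⁻²⁶)(1.106×10⁵)/((1.602×10⁻¹⁹)(0.159)) ≈ 0.0864 m.

r ≈ 0.0864 m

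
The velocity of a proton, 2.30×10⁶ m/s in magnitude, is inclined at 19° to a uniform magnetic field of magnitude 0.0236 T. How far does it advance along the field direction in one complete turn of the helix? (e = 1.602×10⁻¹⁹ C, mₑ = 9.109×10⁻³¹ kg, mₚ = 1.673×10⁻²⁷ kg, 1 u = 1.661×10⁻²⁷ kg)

v∥ = v cosθ = 2.30×10⁶·cos19° ≈ 2.175×10⁶ m/s.
T = 2πm/(|q|B) = 2π(1.673×10⁻²⁷)/((1.602×10⁻¹⁹)(0.0236)) ≈ 2.780×10⁻⁶ s.
pitch = v∥ T = (2.175×10⁶)(2.780×10⁻⁶) ≈ 6.05 m.

p ≈ 6.05 m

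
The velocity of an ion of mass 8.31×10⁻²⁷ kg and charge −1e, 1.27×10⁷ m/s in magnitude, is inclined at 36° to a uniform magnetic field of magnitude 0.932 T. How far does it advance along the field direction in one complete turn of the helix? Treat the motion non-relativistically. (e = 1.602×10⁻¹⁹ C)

v∥ = v cosθ = 1.27×10⁷·cos36° ≈ 1.027×10⁷ m/s.
T = 2πm/(|q|B) = 2π(8.31×10⁻²⁷)/((1.602×10⁻¹⁹)(0.932)) ≈ 3.497×10⁻⁷ s.
pitch = v∥ T = (1.027×10⁷)(3.497×10⁻⁷) ≈ 3.59 m.

p ≈ 3.59 m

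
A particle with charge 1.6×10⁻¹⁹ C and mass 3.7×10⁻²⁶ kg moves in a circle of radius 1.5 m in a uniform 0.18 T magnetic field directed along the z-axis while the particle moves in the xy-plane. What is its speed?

v ≈ 1.2×10⁶ m/s

From |q|vB = mv²/r, v = |q|Br/m.
v = (1.6×10⁻¹⁹)(0.18)(1.5)/3.7×10⁻²⁶ ≈ 1.2×10⁶ m/s.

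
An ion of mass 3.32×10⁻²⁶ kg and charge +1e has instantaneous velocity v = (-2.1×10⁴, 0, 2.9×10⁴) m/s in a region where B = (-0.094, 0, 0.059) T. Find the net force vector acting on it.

v×B = (0, -1490, 0) N/C.
F = q v×B = (1.602×10⁻¹⁹ C)·(0, -1490, 0) = (0, -2.38×10⁻¹⁶, 0) N.

F ≈ (0, -2.38×10⁻¹⁶, 0) N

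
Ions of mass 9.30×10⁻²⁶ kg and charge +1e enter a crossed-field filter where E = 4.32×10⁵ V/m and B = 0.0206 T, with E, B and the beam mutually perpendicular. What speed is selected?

v = 2.10×10⁷ m/s

Straight-line motion ⇒ electric and magnetic forces cancel, so E = vB.
v = E/B = 4.32×10⁵/0.0206 = 2.10×10⁷ m/s.
The result is independent of the particle's charge and mass.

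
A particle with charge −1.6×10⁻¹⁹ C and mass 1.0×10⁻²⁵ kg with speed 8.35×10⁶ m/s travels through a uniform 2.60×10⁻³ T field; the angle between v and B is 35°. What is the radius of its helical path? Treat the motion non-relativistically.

v⊥ = v sinθ = 8.35×10⁶·sin35° ≈ 4.789×10⁶ m/s.
r = m v⊥/(|q|B) = (1.0×10⁻²⁵)(4.789×10⁶)/((1.6×10⁻¹⁹)(2.60×10⁻³)) ≈ 1150 m.

r ≈ 1150 m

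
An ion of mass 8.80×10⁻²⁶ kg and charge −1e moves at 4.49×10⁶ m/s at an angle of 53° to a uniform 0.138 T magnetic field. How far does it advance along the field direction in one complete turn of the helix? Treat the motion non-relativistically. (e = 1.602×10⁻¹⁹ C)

p ≈ 67.6 m

v∥ = v cosθ = 4.49×10⁶·cos53° ≈ 2.702×10⁶ m/s.
T = 2πm/(|q|B) = 2π(8.80×10⁻²⁶)/((1.602×10⁻¹⁹)(0.138)) ≈ 2.501×10⁻⁵ s.
pitch = v∥ T = (2.702×10⁶)(2.501×10⁻⁵) ≈ 67.6 m.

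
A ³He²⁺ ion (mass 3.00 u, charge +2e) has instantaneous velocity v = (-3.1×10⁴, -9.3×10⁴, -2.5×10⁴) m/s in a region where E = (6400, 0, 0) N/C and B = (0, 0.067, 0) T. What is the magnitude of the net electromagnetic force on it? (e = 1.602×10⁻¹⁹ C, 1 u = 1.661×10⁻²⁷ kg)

v×B = (1680, 0, -2080) N/C.
E + v×B = (8080, 0, -2080) N/C.
F = q(E + v×B) = (3.204×10⁻¹⁹ C)·(8080, 0, -2080) = (2.59×10⁻¹⁵, 0, -6.65×10⁻¹⁶) N.
|F| = 2.67×10⁻¹⁵ N.

|F| ≈ 2.67×10⁻¹⁵ N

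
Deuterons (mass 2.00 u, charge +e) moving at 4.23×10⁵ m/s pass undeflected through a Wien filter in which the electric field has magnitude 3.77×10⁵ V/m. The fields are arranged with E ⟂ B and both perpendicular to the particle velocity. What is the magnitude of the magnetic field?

Balance of forces in the selector: qE = qvB ⇒ B = E/v.
B = 3.77×10⁵/4.23×10⁵ = 0.891 T.

B = 0.891 T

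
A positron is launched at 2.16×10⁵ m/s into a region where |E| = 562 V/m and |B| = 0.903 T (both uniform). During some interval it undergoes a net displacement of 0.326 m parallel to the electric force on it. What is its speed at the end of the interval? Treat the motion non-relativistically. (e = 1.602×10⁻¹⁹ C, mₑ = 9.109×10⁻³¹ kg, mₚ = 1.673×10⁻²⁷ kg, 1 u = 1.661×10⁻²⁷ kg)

v_f ≈ 8.03×10⁶ m/s

B does no work; ΔKE = |q|E d.
½mv_f² = ½mv₀² + |q|Ed = ½(9.109×10⁻³¹)(2.16×10⁵)² + (1.602×10⁻¹⁹)(562)(0.326) ≈ 2.125×10⁻²⁰ J + 2.935×10⁻¹⁷ J ≈ 2.937×10⁻¹⁷ J.
v_f = √(2·2.937×10⁻¹⁷/9.109×10⁻³¹) ≈ 8.03×10⁶ m/s.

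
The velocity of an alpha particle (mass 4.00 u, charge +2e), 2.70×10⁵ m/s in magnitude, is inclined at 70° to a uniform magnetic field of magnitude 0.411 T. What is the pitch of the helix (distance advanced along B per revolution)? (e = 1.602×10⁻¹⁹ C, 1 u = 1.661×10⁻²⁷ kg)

v∥ = v cosθ = 2.70×10⁵·cos70° ≈ 9.235×10⁴ m/s.
T = 2πm/(|q|B) = 2π(6.644×10⁻²⁷)/((3.204×10⁻¹⁹)(0.411)) ≈ 3.170×10⁻⁷ s.
pitch = v∥ T = (9.235×10⁴)(3.170×10⁻⁷) ≈ 0.0293 m.

p ≈ 0.0293 m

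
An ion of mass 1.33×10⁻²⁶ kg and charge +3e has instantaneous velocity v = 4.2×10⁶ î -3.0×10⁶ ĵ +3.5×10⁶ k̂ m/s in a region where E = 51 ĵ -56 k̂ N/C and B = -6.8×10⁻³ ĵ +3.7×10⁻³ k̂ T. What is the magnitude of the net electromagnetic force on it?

v×B = (1.27×10⁴, -1.55×10⁴, -2.86×10⁴) N/C.
E + v×B = (1.27×10⁴, -1.55×10⁴, -2.86×10⁴) N/C.
F = q(E + v×B) = (4.806×10⁻¹⁹ C)·(1.27×10⁴, -1.55×10⁴, -2.86×10⁴) = (6.10×10⁻¹⁵, -7.44×10⁻¹⁵, -1.38×10⁻¹⁴) N.
|F| = 1.68×10⁻¹⁴ N.

|F| ≈ 1.68×10⁻¹⁴ N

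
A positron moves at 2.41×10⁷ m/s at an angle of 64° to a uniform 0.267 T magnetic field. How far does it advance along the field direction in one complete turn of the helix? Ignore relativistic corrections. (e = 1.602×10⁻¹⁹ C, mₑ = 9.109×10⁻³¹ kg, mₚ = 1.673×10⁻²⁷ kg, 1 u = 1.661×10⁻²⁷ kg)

p ≈ 1.41×10⁻³ m

v∥ = v cosθ = 2.41×10⁷·cos64° ≈ 1.056×10⁷ m/s.
T = 2πm/(|q|B) = 2π(9.109×10⁻³¹)/((1.602×10⁻¹⁹)(0.267)) ≈ 1.338×10⁻¹⁰ s.
pitch = v∥ T = (1.056×10⁷)(1.338×10⁻¹⁰) ≈ 1.41×10⁻³ m.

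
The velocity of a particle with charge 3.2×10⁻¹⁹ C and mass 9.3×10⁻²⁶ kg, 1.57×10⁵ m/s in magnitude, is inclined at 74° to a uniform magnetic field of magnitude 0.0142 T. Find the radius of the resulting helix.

v⊥ = v sinθ = 1.57×10⁵·sin74° ≈ 1.509×10⁵ m/s.
r = m v⊥/(|q|B) = (9.3×10⁻²⁶)(1.509×10⁵)/((3.2×10⁻¹⁹)(0.0142)) ≈ 3.09 m.

r ≈ 3.09 m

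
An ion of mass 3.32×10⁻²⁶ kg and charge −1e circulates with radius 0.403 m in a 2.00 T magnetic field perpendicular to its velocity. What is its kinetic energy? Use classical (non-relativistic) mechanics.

KE ≈ 2.51×10⁻¹³ J

v = |q|Br/m, then KE = ½mv² = (qBr)²/(2m).
v = (1.602×10⁻¹⁹)(2.00)(0.403)/3.32×10⁻²⁶ ≈ 3.889×10⁶ m/s.
KE = ½(3.32×10⁻²⁶)(3.889×10⁶)² ≈ 2.51×10⁻¹³ J.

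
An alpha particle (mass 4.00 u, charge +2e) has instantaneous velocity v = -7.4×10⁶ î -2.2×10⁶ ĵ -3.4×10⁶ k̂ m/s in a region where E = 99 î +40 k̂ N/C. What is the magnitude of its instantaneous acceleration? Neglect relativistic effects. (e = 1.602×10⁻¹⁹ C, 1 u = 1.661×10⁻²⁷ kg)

Only an electric field acts, so F = qE = (3.204×10⁻¹⁹ C)·(99.0, 0, 40.0) = (3.17×10⁻¹⁷, 0, 1.28×10⁻¹⁷) N.
|a| = |F|/m = 3.421×10⁻¹⁷/6.644×10⁻²⁷ ≈ 5.15×10⁹ m/s².

|a| ≈ 5.15×10⁹ m/s²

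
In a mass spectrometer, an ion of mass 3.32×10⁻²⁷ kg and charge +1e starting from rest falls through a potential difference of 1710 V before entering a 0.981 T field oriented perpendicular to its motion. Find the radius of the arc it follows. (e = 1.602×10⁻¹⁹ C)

r ≈ 8.58×10⁻³ m

Acceleration: |q|V = ½mv² ⇒ v = √(2|q|V/m) = √(2·1.602×10⁻¹⁹·1710/3.32×10⁻²⁷) ≈ 4.062×10⁵ m/s.
In the field: r = mv/(|q|B) = (3.32×10⁻²⁷)(4.062×10⁵)/((1.602×10⁻¹⁹)(0.981)) ≈ 8.58×10⁻³ m.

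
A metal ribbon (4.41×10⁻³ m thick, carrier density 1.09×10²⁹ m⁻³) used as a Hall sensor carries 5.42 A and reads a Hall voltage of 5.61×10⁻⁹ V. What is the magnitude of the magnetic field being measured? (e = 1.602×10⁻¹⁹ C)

B ≈ 0.0797 T

From V_H = IB/(n e t), B = V_H n e t / I.
B = (5.61×10⁻⁹)(1.09×10²⁹)(1.602×10⁻¹⁹)(4.41×10⁻³)/5.42 ≈ 0.0797 T.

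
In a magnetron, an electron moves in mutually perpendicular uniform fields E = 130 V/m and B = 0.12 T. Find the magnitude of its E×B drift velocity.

The E×B drift speed is v_d = E/B.
v_d = 130/0.12 = 1100 m/s.

v_d ≈ 1100 m/s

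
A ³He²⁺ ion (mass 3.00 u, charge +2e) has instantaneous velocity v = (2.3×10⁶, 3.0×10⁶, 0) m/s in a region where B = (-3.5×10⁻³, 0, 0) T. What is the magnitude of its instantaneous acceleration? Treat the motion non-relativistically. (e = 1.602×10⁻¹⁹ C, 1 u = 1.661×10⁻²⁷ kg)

|a| ≈ 6.75×10¹¹ m/s²

v×B = (0, 0, 1.05×10⁴) N/C.
F = q v×B = (3.204×10⁻¹⁹ C)·(0, 0, 1.05×10⁴) = (0, 0, 3.36×10⁻¹⁵) N.
|a| = |F|/m = 3.364×10⁻¹⁵/4.983×10⁻²⁷ ≈ 6.75×10¹¹ m/s².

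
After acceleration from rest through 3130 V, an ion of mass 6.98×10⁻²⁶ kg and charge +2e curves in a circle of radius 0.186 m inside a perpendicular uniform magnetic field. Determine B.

B ≈ 0.199 T

v = √(2|q|V/m) = √(2·3.204×10⁻¹⁹·3130/6.98×10⁻²⁶) ≈ 1.695×10⁵ m/s.
B = mv/(|q|r) = (6.98×10⁻²⁶)(1.695×10⁵)/((3.204×10⁻¹⁹)(0.186)) ≈ 0.199 T.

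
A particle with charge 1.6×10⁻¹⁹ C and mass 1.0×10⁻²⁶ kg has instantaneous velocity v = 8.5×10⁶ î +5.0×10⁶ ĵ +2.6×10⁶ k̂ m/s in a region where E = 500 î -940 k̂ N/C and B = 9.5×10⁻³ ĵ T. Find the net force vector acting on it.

F ≈ (-3.87×10⁻¹⁵, 0, 1.28×10⁻¹⁴) N

v×B = (-2.47×10⁴, 0, 8.08×10⁴) N/C.
E + v×B = (-2.42×10⁴, 0, 7.98×10⁴) N/C.
F = q(E + v×B) = (1.6×10⁻¹⁹ C)·(-2.42×10⁴, 0, 7.98×10⁴) = (-3.87×10⁻¹⁵, 0, 1.28×10⁻¹⁴) N.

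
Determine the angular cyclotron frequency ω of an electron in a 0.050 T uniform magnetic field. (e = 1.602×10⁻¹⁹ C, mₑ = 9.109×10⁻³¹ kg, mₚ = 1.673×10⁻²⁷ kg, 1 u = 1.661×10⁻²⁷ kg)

ω ≈ 8.8×10⁹ rad/s

ω = |q|B/m.
ω = (1.602×10⁻¹⁹)(0.050)/9.109×10⁻³¹ ≈ 8.8×10⁹ rad/s.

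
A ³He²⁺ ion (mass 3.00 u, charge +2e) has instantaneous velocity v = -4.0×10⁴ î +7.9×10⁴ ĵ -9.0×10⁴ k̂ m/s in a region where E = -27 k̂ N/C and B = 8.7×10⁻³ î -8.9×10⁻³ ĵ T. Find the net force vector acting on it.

v×B = (-801, -783, -331) N/C.
E + v×B = (-801, -783, -358) N/C.
F = q(E + v×B) = (3.204×10⁻¹⁹ C)·(-801, -783, -358) = (-2.57×10⁻¹⁶, -2.51×10⁻¹⁶, -1.15×10⁻¹⁶) N.

F ≈ (-2.57×10⁻¹⁶, -2.51×10⁻¹⁶, -1.15×10⁻¹⁶) N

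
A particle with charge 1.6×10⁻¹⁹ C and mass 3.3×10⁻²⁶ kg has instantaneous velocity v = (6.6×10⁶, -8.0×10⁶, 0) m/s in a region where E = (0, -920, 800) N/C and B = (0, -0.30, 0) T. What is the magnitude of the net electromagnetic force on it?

v×B = (0, 0, -1.98×10⁶) N/C.
E + v×B = (0, -920, -1.98×10⁶) N/C.
F = q(E + v×B) = (1.6×10⁻¹⁹ C)·(0, -920, -1.98×10⁶) = (0, -1.47×10⁻¹⁶, -3.17×10⁻¹³) N.
|F| = 3.17×10⁻¹³ N.

|F| ≈ 3.17×10⁻¹³ N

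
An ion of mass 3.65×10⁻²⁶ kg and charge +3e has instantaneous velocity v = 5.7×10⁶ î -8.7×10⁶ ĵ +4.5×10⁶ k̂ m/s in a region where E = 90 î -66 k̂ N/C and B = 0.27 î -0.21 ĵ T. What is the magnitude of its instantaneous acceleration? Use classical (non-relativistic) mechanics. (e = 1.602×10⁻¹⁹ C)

v×B = (9.45×10⁵, 1.22×10⁶, 1.15×10⁶) N/C.
E + v×B = (9.45×10⁵, 1.22×10⁶, 1.15×10⁶) N/C.
F = q(E + v×B) = (4.806×10⁻¹⁹ C)·(9.45×10⁵, 1.22×10⁶, 1.15×10⁶) = (4.54×10⁻¹³, 5.84×10⁻¹³, 5.54×10⁻¹³) N.
|a| = |F|/m = 9.240×10⁻¹³/3.65×10⁻²⁶ ≈ 2.53×10¹³ m/s².

|a| ≈ 2.53×10¹³ m/s²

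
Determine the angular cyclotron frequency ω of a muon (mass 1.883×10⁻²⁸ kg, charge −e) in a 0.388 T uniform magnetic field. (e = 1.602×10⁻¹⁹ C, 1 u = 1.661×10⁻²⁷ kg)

ω = |q|B/m.
ω = (1.602×10⁻¹⁹)(0.388)/1.883×10⁻²⁸ ≈ 3.30×10⁸ rad/s.

ω ≈ 3.30×10⁸ rad/s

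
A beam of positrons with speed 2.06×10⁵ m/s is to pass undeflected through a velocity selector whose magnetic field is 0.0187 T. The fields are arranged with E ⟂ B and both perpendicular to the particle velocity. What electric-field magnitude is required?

E = 3850 V/m

For straight-line motion qE = qvB, so E = vB.
E = 2.06×10⁵ × 0.0187 = 3850 V/m.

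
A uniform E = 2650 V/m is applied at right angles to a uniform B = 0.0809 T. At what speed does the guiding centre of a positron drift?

v_d ≈ 3.28×10⁴ m/s

In crossed fields the guiding centre drifts at v_d = |E×B|/B² = E/B, independent of charge and mass.
v_d = 2650/0.0809 = 3.28×10⁴ m/s.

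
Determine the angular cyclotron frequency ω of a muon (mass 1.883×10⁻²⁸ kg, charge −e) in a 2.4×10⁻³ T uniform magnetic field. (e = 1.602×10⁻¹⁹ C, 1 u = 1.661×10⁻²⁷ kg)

ω ≈ 2.0×10⁶ rad/s

ω = |q|B/m.
ω = (1.602×10⁻¹⁹)(2.4×10⁻³)/1.883×10⁻²⁸ ≈ 2.0×10⁶ rad/s.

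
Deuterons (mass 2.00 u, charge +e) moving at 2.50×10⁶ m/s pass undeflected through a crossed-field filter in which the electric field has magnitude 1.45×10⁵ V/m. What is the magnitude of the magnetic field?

B = 0.0580 T

Balance of forces in the selector: qE = qvB ⇒ B = E/v.
B = 1.45×10⁵/2.50×10⁶ = 0.0580 T.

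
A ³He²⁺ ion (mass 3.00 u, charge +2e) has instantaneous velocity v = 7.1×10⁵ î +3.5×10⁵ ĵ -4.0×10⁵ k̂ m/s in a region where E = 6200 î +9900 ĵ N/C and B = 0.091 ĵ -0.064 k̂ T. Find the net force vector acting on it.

F ≈ (6.47×10⁻¹⁵, 1.77×10⁻¹⁴, 2.07×10⁻¹⁴) N

v×B = (1.40×10⁴, 4.54×10⁴, 6.46×10⁴) N/C.
E + v×B = (2.02×10⁴, 5.53×10⁴, 6.46×10⁴) N/C.
F = q(E + v×B) = (3.204×10⁻¹⁹ C)·(2.02×10⁴, 5.53×10⁴, 6.46×10⁴) = (6.47×10⁻¹⁵, 1.77×10⁻¹⁴, 2.07×10⁻¹⁴) N.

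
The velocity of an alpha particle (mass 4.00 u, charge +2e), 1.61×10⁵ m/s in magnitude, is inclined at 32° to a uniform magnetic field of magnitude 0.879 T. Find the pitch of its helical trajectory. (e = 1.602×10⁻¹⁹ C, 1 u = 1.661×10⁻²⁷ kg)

p ≈ 0.0202 m

v∥ = v cosθ = 1.61×10⁵·cos32° ≈ 1.365×10⁵ m/s.
T = 2πm/(|q|B) = 2π(6.644×10⁻²⁷)/((3.204×10⁻¹⁹)(0.879)) ≈ 1.482×10⁻⁷ s.
pitch = v∥ T = (1.365×10⁵)(1.482×10⁻⁷) ≈ 0.0202 m.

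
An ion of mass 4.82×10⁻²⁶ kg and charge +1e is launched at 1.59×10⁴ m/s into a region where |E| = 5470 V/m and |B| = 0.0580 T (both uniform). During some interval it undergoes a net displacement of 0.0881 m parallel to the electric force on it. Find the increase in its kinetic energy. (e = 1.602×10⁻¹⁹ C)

ΔKE ≈ 7.72×10⁻¹⁷ J

The magnetic force is always ⟂ v and does no work; only the electric force changes KE.
ΔKE = F_E · d = |q|E d = (1.602×10⁻¹⁹)(5470)(0.0881) ≈ 7.72×10⁻¹⁷ J.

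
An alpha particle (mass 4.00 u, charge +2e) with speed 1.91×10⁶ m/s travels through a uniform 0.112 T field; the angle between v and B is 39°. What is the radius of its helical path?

v⊥ = v sinθ = 1.91×10⁶·sin39° ≈ 1.202×10⁶ m/s.
r = m v⊥/(|q|B) = (6.644×10⁻²⁷)(1.202×10⁶)/((3.204×10⁻¹⁹)(0.112)) ≈ 0.223 m.

r ≈ 0.223 m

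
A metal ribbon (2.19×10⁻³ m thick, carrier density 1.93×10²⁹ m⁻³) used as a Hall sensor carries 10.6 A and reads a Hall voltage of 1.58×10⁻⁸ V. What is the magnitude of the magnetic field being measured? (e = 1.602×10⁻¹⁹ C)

B ≈ 0.101 T

From V_H = IB/(n e t), B = V_H n e t / I.
B = (1.58×10⁻⁸)(1.93×10²⁹)(1.602×10⁻¹⁹)(2.19×10⁻³)/10.6 ≈ 0.101 T.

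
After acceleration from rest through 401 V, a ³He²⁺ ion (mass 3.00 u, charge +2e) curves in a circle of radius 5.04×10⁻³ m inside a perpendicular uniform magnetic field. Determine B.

B ≈ 0.701 T

v = √(2|q|V/m) = √(2·3.204×10⁻¹⁹·401/4.983×10⁻²⁷) ≈ 2.271×10⁵ m/s.
B = mv/(|q|r) = (4.983×10⁻²⁷)(2.271×10⁵)/((3.204×10⁻¹⁹)(5.04×10⁻³)) ≈ 0.701 T.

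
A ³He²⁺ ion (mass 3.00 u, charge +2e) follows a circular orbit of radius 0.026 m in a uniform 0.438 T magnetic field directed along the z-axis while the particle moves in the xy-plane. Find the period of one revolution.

The cyclotron period depends only on m, q, B: T = 2πm/(|q|B).
T = 2π(4.983×10⁻²⁷)/((3.204×10⁻¹⁹)(0.438)) ≈ 2.23×10⁻⁷ s.

T ≈ 2.23×10⁻⁷ s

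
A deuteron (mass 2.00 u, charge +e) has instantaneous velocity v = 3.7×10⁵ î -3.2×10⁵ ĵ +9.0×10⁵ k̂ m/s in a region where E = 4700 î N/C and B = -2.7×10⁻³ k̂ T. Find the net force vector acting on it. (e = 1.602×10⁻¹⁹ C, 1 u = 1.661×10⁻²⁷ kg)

v×B = (864, 999, 0) N/C.
E + v×B = (5560, 999, 0) N/C.
F = q(E + v×B) = (1.602×10⁻¹⁹ C)·(5560, 999, 0) = (8.91×10⁻¹⁶, 1.60×10⁻¹⁶, 0) N.

F ≈ (8.91×10⁻¹⁶, 1.60×10⁻¹⁶, 0) N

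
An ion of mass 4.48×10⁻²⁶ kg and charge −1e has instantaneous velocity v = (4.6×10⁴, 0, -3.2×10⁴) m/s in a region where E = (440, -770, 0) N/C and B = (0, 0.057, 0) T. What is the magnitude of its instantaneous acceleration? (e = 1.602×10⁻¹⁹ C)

v×B = (1820, 0, 2620) N/C.
E + v×B = (2260, -770, 2620) N/C.
F = q(E + v×B) = (−1.602×10⁻¹⁹ C)·(2260, -770, 2620) = (-3.63×10⁻¹⁶, 1.23×10⁻¹⁶, -4.20×10⁻¹⁶) N.
|a| = |F|/m = 5.685×10⁻¹⁶/4.48×10⁻²⁶ ≈ 1.27×10¹⁰ m/s².

|a| ≈ 1.27×10¹⁰ m/s²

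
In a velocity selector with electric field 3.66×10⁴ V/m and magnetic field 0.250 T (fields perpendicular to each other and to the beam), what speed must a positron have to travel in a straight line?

Zero net Lorentz force requires |qE| = |q v×B|, i.e. E = vB.
v = E/B = 3.66×10⁴/0.250 = 1.46×10⁵ m/s.
The result is independent of the particle's charge and mass.

v = 1.46×10⁵ m/s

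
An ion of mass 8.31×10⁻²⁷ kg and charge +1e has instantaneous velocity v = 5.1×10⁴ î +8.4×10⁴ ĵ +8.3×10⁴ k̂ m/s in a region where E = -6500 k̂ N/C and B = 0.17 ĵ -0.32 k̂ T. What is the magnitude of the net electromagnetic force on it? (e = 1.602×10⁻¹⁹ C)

|F| ≈ 7.08×10⁻¹⁵ N

v×B = (-4.10×10⁴, 1.63×10⁴, 8670) N/C.
E + v×B = (-4.10×10⁴, 1.63×10⁴, 2170) N/C.
F = q(E + v×B) = (1.602×10⁻¹⁹ C)·(-4.10×10⁴, 1.63×10⁴, 2170) = (-6.57×10⁻¹⁵, 2.61×10⁻¹⁵, 3.48×10⁻¹⁶) N.
|F| = 7.08×10⁻¹⁵ N.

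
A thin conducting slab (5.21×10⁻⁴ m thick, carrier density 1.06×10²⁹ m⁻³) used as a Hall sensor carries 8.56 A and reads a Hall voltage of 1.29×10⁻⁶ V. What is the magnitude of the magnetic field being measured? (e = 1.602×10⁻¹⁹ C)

From V_H = IB/(n e t), B = V_H n e t / I.
B = (1.29×10⁻⁶)(1.06×10²⁹)(1.602×10⁻¹⁹)(5.21×10⁻⁴)/8.56 ≈ 1.33 T.

B ≈ 1.33 T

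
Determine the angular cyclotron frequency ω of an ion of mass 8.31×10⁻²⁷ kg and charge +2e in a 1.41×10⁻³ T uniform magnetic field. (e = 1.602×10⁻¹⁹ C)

ω = |q|B/m.
ω = (3.204×10⁻¹⁹)(1.41×10⁻³)/8.31×10⁻²⁷ ≈ 5.44×10⁴ rad/s.

ω ≈ 5.44×10⁴ rad/s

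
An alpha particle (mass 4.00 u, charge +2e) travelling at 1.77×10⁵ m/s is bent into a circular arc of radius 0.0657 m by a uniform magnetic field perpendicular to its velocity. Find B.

From |q|vB = mv²/r, B = mv/(|q|r).
B = (6.644×10⁻²⁷)(1.77×10⁵)/((3.204×10⁻¹⁹)(0.0657)) ≈ 0.0559 T.

B ≈ 0.0559 T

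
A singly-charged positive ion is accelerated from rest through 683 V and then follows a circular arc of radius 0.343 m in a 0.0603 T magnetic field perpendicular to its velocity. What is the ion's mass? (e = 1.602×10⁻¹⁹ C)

m ≈ 5.02×10⁻²⁶ kg

Combine |q|V = ½mv² and r = mv/(|q|B): eliminate v to get m = qB²r²/(2V).
m = (1.602×10⁻¹⁹)(0.0603)²(0.343)²/(2·683) ≈ 5.02×10⁻²⁶ kg.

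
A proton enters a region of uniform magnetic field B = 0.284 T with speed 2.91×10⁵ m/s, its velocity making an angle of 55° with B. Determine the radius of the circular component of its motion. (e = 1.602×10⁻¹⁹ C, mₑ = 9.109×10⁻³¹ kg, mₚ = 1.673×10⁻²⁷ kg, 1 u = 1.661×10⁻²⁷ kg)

r ≈ 8.77×10⁻³ m

v⊥ = v sinθ = 2.91×10⁵·sin55° ≈ 2.384×10⁵ m/s.
r = m v⊥/(|q|B) = (1.673×10⁻²⁷)(2.384×10⁵)/((1.602×10⁻¹⁹)(0.284)) ≈ 8.77×10⁻³ m.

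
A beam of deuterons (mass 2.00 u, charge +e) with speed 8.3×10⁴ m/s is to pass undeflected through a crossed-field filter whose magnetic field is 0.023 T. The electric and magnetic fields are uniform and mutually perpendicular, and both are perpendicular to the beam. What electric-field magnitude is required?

For straight-line motion qE = qvB, so E = vB.
E = 8.3×10⁴ × 0.023 = 1900 V/m.

E = 1900 V/m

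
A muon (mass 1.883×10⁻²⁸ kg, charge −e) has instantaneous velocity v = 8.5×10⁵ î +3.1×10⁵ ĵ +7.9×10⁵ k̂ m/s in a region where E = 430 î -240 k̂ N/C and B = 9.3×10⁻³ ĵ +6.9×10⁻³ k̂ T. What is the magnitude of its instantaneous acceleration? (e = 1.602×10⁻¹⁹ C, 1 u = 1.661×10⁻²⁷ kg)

|a| ≈ 9.16×10¹² m/s²

v×B = (-5210, -5860, 7900) N/C.
E + v×B = (-4780, -5860, 7660) N/C.
F = q(E + v×B) = (−1.602×10⁻¹⁹ C)·(-4780, -5860, 7660) = (7.65×10⁻¹⁶, 9.40×10⁻¹⁶, -1.23×10⁻¹⁵) N.
|a| = |F|/m = 1.725×10⁻¹⁵/1.883×10⁻²⁸ ≈ 9.16×10¹² m/s².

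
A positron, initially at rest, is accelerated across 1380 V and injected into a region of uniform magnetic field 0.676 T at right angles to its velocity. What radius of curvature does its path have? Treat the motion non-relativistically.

r ≈ 1.85×10⁻⁴ m

Acceleration: |q|V = ½mv² ⇒ v = √(2|q|V/m) = √(2·1.602×10⁻¹⁹·1380/9.109×10⁻³¹) ≈ 2.203×10⁷ m/s.
In the field: r = mv/(|q|B) = (9.109×10⁻³¹)(2.203×10⁷)/((1.602×10⁻¹⁹)(0.676)) ≈ 1.85×10⁻⁴ m.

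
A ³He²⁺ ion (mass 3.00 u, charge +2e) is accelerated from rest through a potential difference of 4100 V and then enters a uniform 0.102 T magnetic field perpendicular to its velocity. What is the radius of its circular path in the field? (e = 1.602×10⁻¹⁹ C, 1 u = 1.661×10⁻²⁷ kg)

Acceleration: |q|V = ½mv² ⇒ v = √(2|q|V/m) = √(2·3.204×10⁻¹⁹·4100/4.983×10⁻²⁷) ≈ 7.261×10⁵ m/s.
In the field: r = mv/(|q|B) = (4.983×10⁻²⁷)(7.261×10⁵)/((3.204×10⁻¹⁹)(0.102)) ≈ 0.111 m.

r ≈ 0.111 m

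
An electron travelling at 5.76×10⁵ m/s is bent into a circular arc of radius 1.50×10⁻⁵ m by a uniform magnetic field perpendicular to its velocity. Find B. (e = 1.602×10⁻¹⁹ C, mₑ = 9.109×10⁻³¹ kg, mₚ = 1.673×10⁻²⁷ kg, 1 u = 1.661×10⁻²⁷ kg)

From |q|vB = mv²/r, B = mv/(|q|r).
B = (9.109×10⁻³¹)(5.76×10⁵)/((1.602×10⁻¹⁹)(1.50×10⁻⁵)) ≈ 0.218 T.

B ≈ 0.218 T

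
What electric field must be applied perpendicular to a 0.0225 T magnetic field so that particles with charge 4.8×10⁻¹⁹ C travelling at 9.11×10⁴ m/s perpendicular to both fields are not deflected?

E = 2050 V/m

For straight-line motion qE = qvB, so E = vB.
E = 9.11×10⁴ × 0.0225 = 2050 V/m.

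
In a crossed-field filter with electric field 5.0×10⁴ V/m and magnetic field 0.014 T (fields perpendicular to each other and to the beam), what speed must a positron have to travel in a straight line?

For undeflected motion the electric and magnetic forces balance: qE = qvB.
v = E/B = 5.0×10⁴/0.014 = 3.6×10⁶ m/s.

v = 3.6×10⁶ m/s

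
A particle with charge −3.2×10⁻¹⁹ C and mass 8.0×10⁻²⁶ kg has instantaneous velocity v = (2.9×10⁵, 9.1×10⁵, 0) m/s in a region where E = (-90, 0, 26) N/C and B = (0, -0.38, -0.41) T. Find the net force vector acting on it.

F ≈ (1.19×10⁻¹³, -3.80×10⁻¹⁴, 3.53×10⁻¹⁴) N

v×B = (-3.73×10⁵, 1.19×10⁵, -1.10×10⁵) N/C.
E + v×B = (-3.73×10⁵, 1.19×10⁵, -1.10×10⁵) N/C.
F = q(E + v×B) = (−3.2×10⁻¹⁹ C)·(-3.73×10⁵, 1.19×10⁵, -1.10×10⁵) = (1.19×10⁻¹³, -3.80×10⁻¹⁴, 3.53×10⁻¹⁴) N.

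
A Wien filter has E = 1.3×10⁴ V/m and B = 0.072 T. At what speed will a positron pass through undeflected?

v = 1.8×10⁵ m/s

Straight-line motion ⇒ electric and magnetic forces cancel, so E = vB.
v = E/B = 1.3×10⁴/0.072 = 1.8×10⁵ m/s.
The result is independent of the particle's charge and mass.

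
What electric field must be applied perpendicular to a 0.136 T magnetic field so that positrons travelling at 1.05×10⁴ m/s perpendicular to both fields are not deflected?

E = 1430 V/m

For straight-line motion qE = qvB, so E = vB.
E = 1.05×10⁴ × 0.136 = 1430 V/m.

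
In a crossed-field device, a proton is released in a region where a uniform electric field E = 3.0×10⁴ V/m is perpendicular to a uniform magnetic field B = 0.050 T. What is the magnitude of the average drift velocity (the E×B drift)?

The steady drift has the magnetic force balancing the electric force, so v_d = E/B.
v_d = 3.0×10⁴/0.050 = 6.0×10⁵ m/s.

v_d ≈ 6.0×10⁵ m/s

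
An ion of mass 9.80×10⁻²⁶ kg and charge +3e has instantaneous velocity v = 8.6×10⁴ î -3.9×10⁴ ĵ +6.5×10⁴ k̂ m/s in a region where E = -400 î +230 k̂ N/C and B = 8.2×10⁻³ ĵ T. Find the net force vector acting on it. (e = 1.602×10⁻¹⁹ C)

v×B = (-533, 0, 705) N/C.
E + v×B = (-933, 0, 935) N/C.
F = q(E + v×B) = (4.806×10⁻¹⁹ C)·(-933, 0, 935) = (-4.48×10⁻¹⁶, 0, 4.49×10⁻¹⁶) N.

F ≈ (-4.48×10⁻¹⁶, 0, 4.49×10⁻¹⁶) N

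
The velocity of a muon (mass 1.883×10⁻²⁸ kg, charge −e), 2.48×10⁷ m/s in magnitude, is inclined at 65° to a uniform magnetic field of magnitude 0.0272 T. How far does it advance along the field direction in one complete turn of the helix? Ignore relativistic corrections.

p ≈ 2.85 m

v∥ = v cosθ = 2.48×10⁷·cos65° ≈ 1.048×10⁷ m/s.
T = 2πm/(|q|B) = 2π(1.883×10⁻²⁸)/((1.602×10⁻¹⁹)(0.0272)) ≈ 2.715×10⁻⁷ s.
pitch = v∥ T = (1.048×10⁷)(2.715×10⁻⁷) ≈ 2.85 m.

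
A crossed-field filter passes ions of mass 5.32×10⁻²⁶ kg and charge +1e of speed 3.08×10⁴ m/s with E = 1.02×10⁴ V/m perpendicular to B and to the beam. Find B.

B = 0.331 T

Balance of forces in the selector: qE = qvB ⇒ B = E/v.
B = 1.02×10⁴/3.08×10⁴ = 0.331 T.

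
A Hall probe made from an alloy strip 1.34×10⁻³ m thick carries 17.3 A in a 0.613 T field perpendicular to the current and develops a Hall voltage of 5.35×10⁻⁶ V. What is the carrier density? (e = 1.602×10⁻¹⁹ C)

From V_H = IB/(n e t), n = IB/(V_H e t).
n = (17.3)(0.613)/((5.35×10⁻⁶)(1.602×10⁻¹⁹)(1.34×10⁻³)) ≈ 9.23×10²⁷ m⁻³.

n ≈ 9.23×10²⁷ m⁻³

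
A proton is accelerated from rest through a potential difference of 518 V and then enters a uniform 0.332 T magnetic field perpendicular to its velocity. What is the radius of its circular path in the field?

r ≈ 9.91×10⁻³ m

Acceleration: |q|V = ½mv² ⇒ v = √(2|q|V/m) = √(2·1.602×10⁻¹⁹·518/1.673×10⁻²⁷) ≈ 3.150×10⁵ m/s.
In the field: r = mv/(|q|B) = (1.673×10⁻²⁷)(3.150×10⁵)/((1.602×10⁻¹⁹)(0.332)) ≈ 9.91×10⁻³ m.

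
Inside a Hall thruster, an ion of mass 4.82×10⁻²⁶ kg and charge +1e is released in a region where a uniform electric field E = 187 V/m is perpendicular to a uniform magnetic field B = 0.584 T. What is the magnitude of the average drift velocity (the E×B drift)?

The E×B drift speed is v_d = E/B.
v_d = 187/0.584 = 320 m/s.

v_d ≈ 320 m/s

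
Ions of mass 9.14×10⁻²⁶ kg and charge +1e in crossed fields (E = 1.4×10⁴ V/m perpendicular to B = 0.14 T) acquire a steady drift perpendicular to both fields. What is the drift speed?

v_d ≈ 1.0×10⁵ m/s

The steady drift has the magnetic force balancing the electric force, so v_d = E/B.
v_d = 1.4×10⁴/0.14 = 1.0×10⁵ m/s.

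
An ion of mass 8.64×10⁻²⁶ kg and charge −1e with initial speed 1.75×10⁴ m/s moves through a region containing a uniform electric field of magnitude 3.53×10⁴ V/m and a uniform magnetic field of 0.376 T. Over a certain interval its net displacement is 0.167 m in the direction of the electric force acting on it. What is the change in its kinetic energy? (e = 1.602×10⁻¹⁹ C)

ΔKE ≈ 9.44×10⁻¹⁶ J

The magnetic force is always ⟂ v and does no work; only the electric force changes KE.
ΔKE = F_E · d = |q|E d = (1.602×10⁻¹⁹)(3.53×10⁴)(0.167) ≈ 9.44×10⁻¹⁶ J.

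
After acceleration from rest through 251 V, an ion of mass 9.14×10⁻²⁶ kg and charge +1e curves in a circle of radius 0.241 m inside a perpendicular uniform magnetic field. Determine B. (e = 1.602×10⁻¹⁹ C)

B ≈ 0.0702 T

v = √(2|q|V/m) = √(2·1.602×10⁻¹⁹·251/9.14×10⁻²⁶) ≈ 2.966×10⁴ m/s.
B = mv/(|q|r) = (9.14×10⁻²⁶)(2.966×10⁴)/((1.602×10⁻¹⁹)(0.241)) ≈ 0.0702 T.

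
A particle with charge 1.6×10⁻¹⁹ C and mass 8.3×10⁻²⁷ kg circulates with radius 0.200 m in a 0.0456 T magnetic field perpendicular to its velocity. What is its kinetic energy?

v = |q|Br/m, then KE = ½mv² = (qBr)²/(2m).
v = (1.6×10⁻¹⁹)(0.0456)(0.200)/8.3×10⁻²⁷ ≈ 1.758×10⁵ m/s.
KE = ½(8.3×10⁻²⁷)(1.758×10⁵)² ≈ 1.28×10⁻¹⁶ J = 801 eV.

KE ≈ 801 eV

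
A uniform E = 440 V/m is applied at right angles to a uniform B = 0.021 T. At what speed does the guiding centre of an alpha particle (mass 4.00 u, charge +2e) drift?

In crossed fields the guiding centre drifts at v_d = |E×B|/B² = E/B, independent of charge and mass.
v_d = 440/0.021 = 2.1×10⁴ m/s.

v_d ≈ 2.1×10⁴ m/s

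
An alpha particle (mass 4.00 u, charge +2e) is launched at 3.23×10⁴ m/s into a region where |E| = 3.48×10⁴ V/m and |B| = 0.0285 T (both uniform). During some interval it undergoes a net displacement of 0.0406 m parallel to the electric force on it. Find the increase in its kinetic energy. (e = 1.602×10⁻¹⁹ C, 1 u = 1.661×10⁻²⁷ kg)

ΔKE ≈ 4.53×10⁻¹⁶ J

The magnetic force is always ⟂ v and does no work; only the electric force changes KE.
ΔKE = F_E · d = |q|E d = (3.204×10⁻¹⁹)(3.48×10⁴)(0.0406) ≈ 4.53×10⁻¹⁶ J.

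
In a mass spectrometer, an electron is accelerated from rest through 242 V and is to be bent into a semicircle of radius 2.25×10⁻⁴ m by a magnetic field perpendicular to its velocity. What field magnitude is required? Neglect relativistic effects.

B ≈ 0.233 T

v = √(2|q|V/m) = √(2·1.602×10⁻¹⁹·242/9.109×10⁻³¹) ≈ 9.226×10⁶ m/s.
B = mv/(|q|r) = (9.109×10⁻³¹)(9.226×10⁶)/((1.602×10⁻¹⁹)(2.25×10⁻⁴)) ≈ 0.233 T.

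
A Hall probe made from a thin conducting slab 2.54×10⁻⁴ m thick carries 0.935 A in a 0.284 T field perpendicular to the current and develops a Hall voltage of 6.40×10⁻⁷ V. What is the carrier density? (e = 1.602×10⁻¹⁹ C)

From V_H = IB/(n e t), n = IB/(V_H e t).
n = (0.935)(0.284)/((6.40×10⁻⁷)(1.602×10⁻¹⁹)(2.54×10⁻⁴)) ≈ 1.02×10²⁸ m⁻³.

n ≈ 1.02×10²⁸ m⁻³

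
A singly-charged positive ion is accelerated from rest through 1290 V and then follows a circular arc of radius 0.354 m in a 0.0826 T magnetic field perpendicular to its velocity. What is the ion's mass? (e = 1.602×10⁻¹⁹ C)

m ≈ 5.31×10⁻²⁶ kg

Combine |q|V = ½mv² and r = mv/(|q|B): eliminate v to get m = qB²r²/(2V).
m = (1.602×10⁻¹⁹)(0.0826)²(0.354)²/(2·1290) ≈ 5.31×10⁻²⁶ kg.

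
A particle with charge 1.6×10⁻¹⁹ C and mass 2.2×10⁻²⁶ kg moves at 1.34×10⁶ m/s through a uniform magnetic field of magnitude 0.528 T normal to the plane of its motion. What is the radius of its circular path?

r ≈ 0.349 m

The magnetic force provides the centripetal force: |q|vB = mv²/r.
r = mv/(|q|B) = (2.2×10⁻²⁶)(1.34×10⁶)/((1.6×10⁻¹⁹)(0.528)) ≈ 0.349 m.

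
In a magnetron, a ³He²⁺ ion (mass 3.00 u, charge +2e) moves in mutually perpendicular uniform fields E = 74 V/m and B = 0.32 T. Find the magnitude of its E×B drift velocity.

v_d ≈ 230 m/s

The steady drift has the magnetic force balancing the electric force, so v_d = E/B.
v_d = 74/0.32 = 230 m/s.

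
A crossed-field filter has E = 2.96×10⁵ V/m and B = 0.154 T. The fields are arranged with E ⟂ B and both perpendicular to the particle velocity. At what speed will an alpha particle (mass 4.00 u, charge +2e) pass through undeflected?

v = 1.92×10⁶ m/s

Zero net Lorentz force requires |qE| = |q v×B|, i.e. E = vB.
v = E/B = 2.96×10⁵/0.154 = 1.92×10⁶ m/s.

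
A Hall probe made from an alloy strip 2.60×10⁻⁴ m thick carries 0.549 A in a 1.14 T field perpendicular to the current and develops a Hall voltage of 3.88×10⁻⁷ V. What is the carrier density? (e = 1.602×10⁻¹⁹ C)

n ≈ 3.87×10²⁸ m⁻³

From V_H = IB/(n e t), n = IB/(V_H e t).
n = (0.549)(1.14)/((3.88×10⁻⁷)(1.602×10⁻¹⁹)(2.60×10⁻⁴)) ≈ 3.87×10²⁸ m⁻³.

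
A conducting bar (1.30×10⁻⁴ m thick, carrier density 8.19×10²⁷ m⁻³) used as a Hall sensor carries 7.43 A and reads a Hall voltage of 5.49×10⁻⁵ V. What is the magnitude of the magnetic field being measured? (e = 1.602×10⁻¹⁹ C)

From V_H = IB/(n e t), B = V_H n e t / I.
B = (5.49×10⁻⁵)(8.19×10²⁷)(1.602×10⁻¹⁹)(1.30×10⁻⁴)/7.43 ≈ 1.26 T.

B ≈ 1.26 T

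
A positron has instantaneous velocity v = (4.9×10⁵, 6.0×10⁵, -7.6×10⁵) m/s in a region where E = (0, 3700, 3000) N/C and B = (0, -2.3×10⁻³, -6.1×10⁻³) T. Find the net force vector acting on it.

F ≈ (-8.66×10⁻¹⁶, 1.07×10⁻¹⁵, 3.00×10⁻¹⁶) N

v×B = (-5410, 2990, -1130) N/C.
E + v×B = (-5410, 6690, 1870) N/C.
F = q(E + v×B) = (1.602×10⁻¹⁹ C)·(-5410, 6690, 1870) = (-8.66×10⁻¹⁶, 1.07×10⁻¹⁵, 3.00×10⁻¹⁶) N.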